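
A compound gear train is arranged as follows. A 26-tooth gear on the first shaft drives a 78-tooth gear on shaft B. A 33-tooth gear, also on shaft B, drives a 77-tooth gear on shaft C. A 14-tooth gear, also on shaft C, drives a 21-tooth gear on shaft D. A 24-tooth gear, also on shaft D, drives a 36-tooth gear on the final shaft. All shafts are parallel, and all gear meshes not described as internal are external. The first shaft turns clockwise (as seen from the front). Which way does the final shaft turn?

the first shaft → shaft B: external mesh, 1 reversal → CCW.
shaft B → shaft C: external mesh, 1 reversal → CW.
shaft C → shaft D: external mesh, 1 reversal → CCW.
shaft D → the final shaft: external mesh, 1 reversal → CW.
4 reversals in total — an even number — so the final shaft turns the same way as the first shaft.

clockwise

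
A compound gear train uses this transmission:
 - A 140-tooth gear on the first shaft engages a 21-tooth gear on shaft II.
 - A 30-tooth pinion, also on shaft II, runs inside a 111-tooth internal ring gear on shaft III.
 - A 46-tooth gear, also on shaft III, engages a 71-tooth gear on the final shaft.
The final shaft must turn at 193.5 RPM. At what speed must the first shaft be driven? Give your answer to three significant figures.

166 RPM

Overall ratio R = 0.15 × 3.7 × 1.5435 = 0.85663.
Required input speed = output speed × R = 193.5 × 0.85663 = 165.76 RPM.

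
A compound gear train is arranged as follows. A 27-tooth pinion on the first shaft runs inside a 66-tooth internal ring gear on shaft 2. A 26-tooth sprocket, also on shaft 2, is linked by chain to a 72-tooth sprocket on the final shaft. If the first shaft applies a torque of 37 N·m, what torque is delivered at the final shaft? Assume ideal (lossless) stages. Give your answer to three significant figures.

250 N·m

After the internal gear (66/27): 37 × 2.4444 = 90.444 N·m
After the chain (72/26): 90.444 × 2.7692 = 250.46 N·m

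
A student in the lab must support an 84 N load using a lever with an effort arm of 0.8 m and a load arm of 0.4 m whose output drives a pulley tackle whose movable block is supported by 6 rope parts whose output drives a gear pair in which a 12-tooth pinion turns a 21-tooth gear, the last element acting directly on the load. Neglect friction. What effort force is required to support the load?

Lever MA = effort arm / load arm = 0.8/0.4 = 2.
Block-and-tackle MA = number of supporting rope parts = 6.
Gear pair MA = 21/12 = 1.75.
Combined ideal MA = 2 × 6 × 1.75 = 21.
Effort = load / MA = 84 / 21 = 4 N.

4 N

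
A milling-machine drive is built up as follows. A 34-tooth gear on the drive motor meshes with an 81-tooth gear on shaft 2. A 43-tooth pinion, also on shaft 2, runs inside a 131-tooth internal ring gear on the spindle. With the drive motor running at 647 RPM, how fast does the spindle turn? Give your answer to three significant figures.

Gear mesh: ratio = 81/34 = 2.3824, so shaft 2 turns at 647 / 2.3824 = 271.58 RPM.
Internal gear: ratio = 131/43 = 3.0465, so the spindle turns at 271.58 / 3.0465 = 89.145 RPM.

89.1 RPM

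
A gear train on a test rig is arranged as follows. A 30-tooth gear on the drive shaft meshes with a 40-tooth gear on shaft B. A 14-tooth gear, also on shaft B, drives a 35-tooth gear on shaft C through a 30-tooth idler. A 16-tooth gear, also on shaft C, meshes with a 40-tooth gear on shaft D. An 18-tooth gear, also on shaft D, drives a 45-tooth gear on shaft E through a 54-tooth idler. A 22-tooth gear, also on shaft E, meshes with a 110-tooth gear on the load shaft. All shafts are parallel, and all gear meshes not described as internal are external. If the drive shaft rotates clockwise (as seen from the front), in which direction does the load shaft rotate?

anticlockwise

the drive shaft → shaft B: external mesh, 1 reversal → CCW.
shaft B → shaft C: driver → idler → driven is 2 external meshes, 2 reversals → CCW.
shaft C → shaft D: external mesh, 1 reversal → CW.
shaft D → shaft E: driver → idler → driven is 2 external meshes, 2 reversals → CW.
shaft E → the load shaft: external mesh, 1 reversal → CCW.
7 reversals in total — an odd number — so the load shaft turns opposite to the drive shaft.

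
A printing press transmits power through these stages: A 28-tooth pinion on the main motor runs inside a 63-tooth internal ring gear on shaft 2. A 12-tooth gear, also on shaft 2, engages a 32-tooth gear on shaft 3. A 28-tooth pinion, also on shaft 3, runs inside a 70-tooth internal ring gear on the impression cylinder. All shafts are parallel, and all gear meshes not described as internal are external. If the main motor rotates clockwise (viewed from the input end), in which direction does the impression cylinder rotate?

the main motor → shaft 2: internal mesh, same direction → CW.
shaft 2 → shaft 3: external mesh, 1 reversal → CCW.
shaft 3 → the impression cylinder: internal mesh, same direction → CCW.
1 reversal in total — an odd number — so the impression cylinder turns opposite to the main motor.

counterclockwise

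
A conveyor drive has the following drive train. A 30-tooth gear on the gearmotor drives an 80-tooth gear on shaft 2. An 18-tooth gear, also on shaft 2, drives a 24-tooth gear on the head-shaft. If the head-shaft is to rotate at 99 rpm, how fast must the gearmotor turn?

352 rpm

Overall ratio R = 2.6667 × 1.3333 = 3.5556.
Required input speed = output speed × R = 99 × 3.5556 = 352 rpm.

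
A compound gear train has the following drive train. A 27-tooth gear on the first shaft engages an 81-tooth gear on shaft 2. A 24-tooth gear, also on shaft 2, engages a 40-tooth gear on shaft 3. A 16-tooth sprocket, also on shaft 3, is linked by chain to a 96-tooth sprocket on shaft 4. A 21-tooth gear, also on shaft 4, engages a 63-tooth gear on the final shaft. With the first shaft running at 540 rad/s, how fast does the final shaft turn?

6 rad/s

gear mesh 81/27 = 3 → 540/3 = 180 rad/s
gear mesh 40/24 = 1.6667 → 180/1.6667 = 108 rad/s
chain 96/16 = 6 → 108/6 = 18 rad/s
gear mesh 63/21 = 3 → 18/3 = 6 rad/s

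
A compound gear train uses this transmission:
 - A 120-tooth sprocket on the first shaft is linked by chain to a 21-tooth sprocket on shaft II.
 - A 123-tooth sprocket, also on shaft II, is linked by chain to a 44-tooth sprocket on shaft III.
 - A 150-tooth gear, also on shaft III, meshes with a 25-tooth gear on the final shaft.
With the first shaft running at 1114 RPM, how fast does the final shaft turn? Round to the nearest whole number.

106770 RPM

Chain: ratio = 21/120 = 0.175, so shaft II turns at 1114 / 0.175 = 6365.7 RPM.
Chain: ratio = 44/123 = 0.35772, so shaft III turns at 6365.7 / 0.35772 = 17795 RPM.
Gear mesh: ratio = 25/150 = 0.16667, so the final shaft turns at 17795 / 0.16667 = 1.0677e+05 RPM.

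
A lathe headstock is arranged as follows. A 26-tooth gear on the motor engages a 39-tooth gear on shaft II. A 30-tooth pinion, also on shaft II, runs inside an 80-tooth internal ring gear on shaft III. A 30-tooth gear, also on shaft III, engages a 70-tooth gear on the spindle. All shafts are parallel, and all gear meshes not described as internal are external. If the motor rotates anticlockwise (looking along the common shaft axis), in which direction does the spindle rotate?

anticlockwise

the motor → shaft II: external mesh, 1 reversal → CW.
shaft II → shaft III: internal mesh, same direction → CW.
shaft III → the spindle: external mesh, 1 reversal → CCW.
2 reversals in total — an even number — so the spindle turns the same way as the motor.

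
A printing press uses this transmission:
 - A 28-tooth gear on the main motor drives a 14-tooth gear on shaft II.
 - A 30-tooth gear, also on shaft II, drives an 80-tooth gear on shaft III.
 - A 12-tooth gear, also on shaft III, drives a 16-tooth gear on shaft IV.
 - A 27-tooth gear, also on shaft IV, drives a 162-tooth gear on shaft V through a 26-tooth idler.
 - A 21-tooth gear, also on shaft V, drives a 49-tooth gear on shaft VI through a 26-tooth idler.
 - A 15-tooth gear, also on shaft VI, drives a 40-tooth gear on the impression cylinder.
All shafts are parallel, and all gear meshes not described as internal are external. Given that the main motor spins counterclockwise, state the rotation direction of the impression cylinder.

counterclockwise

the main motor → shaft II: external mesh, 1 reversal → CW.
shaft II → shaft III: external mesh, 1 reversal → CCW.
shaft III → shaft IV: external mesh, 1 reversal → CW.
shaft IV → shaft V: driver → idler → driven is 2 external meshes, 2 reversals → CW.
shaft V → shaft VI: driver → idler → driven is 2 external meshes, 2 reversals → CW.
shaft VI → the impression cylinder: external mesh, 1 reversal → CCW.
8 reversals in total — an even number — so the impression cylinder turns the same way as the main motor.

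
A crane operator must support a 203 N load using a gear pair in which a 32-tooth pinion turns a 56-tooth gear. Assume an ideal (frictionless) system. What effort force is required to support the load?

116 N

Gear pair MA = 56/32 = 1.75.
Effort = load / MA = 203 / 1.75 = 116 N.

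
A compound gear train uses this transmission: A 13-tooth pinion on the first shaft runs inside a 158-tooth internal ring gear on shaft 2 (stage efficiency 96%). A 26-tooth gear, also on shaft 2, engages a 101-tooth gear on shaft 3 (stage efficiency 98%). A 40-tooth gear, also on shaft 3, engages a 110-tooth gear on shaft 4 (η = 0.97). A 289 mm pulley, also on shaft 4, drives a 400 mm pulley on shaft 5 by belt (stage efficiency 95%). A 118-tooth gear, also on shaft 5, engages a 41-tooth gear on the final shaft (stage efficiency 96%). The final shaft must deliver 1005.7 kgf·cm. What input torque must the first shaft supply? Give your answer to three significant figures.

19.4 kgf·cm

Overall ratio R = 12.154 × 3.8846 × 2.75 × 1.3841 × 0.34746 = 62.439; overall efficiency η = 0.96 × 0.98 × 0.97 × 0.95 × 0.96 = 0.8323.
Input torque = output torque / (R × η) = 1005.7 / (62.439 × 0.8323) = 19.353 kgf·cm.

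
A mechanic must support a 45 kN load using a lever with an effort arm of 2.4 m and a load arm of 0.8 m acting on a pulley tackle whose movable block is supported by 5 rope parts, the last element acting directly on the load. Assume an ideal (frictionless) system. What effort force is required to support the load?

Lever MA = effort arm / load arm = 2.4/0.8 = 3.
Block-and-tackle MA = number of supporting rope parts = 5.
Combined ideal MA = 3 × 5 = 15.
Effort = load / MA = 45 / 15 = 3 kN.

3 kN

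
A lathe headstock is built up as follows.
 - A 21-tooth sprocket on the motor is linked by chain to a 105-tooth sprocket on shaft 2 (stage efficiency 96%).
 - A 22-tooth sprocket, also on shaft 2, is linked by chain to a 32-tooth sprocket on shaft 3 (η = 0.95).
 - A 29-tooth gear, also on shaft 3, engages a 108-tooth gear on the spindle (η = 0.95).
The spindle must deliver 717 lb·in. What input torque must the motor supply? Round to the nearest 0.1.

30.6 lb·in

Overall ratio R = 5 × 1.4545 × 3.7241 = 27.085; overall efficiency η = 0.96 × 0.95 × 0.95 = 0.8664.
Input torque = output torque / (R × η) = 717 / (27.085 × 0.8664) = 30.555 lb·in.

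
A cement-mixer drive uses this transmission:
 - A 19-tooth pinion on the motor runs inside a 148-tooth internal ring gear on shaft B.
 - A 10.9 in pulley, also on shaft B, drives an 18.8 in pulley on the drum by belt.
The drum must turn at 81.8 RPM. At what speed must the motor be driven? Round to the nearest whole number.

1099 RPM

Overall ratio R = 7.7895 × 1.7248 = 13.435.
Required input speed = output speed × R = 81.8 × 13.435 = 1099 RPM.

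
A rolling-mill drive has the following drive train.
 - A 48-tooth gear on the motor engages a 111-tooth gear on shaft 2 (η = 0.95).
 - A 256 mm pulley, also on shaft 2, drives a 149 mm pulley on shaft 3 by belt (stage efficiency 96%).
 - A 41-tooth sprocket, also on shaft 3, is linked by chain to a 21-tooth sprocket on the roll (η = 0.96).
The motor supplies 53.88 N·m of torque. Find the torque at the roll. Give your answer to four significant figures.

32.52 N·m

gear mesh 111/48 = 2.3125 → τ = 53.88·2.3125·0.95 = 118.37 N·m
belt 149/256 = 0.58203 → τ = 118.37·0.58203·0.96 = 66.138 N·m
chain 21/41 = 0.5122 → τ = 66.138·0.5122·0.96 = 32.52 N·m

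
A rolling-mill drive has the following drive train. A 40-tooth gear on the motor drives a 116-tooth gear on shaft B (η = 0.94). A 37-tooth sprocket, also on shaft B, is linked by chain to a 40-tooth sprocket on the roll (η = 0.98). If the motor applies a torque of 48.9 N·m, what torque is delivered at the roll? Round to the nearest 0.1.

After the gear mesh (116/40): 48.9 × 2.9 × 0.94 = 133.3 N·m
After the chain (40/37): 133.3 × 1.0811 × 0.98 = 141.23 N·m

141.2 N·m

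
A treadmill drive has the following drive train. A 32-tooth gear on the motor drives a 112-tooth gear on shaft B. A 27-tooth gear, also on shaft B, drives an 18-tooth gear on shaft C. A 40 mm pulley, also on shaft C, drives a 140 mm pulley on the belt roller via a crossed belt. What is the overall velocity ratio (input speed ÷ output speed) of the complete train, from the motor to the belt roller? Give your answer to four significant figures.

Each stage contributes driven/driver: gear mesh 112/32 = 3.5, gear mesh 18/27 = 0.66667, belt 140/40 = 3.5.
Overall: 3.5 × 0.66667 × 3.5 = 8.1667.

8.167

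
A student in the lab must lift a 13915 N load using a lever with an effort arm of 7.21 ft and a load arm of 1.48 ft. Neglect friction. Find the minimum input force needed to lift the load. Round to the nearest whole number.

2856 N

Lever MA = effort arm / load arm = 7.21/1.48 = 4.8716.
Effort = load / MA = 13915 / 4.8716 = 2856.3 N.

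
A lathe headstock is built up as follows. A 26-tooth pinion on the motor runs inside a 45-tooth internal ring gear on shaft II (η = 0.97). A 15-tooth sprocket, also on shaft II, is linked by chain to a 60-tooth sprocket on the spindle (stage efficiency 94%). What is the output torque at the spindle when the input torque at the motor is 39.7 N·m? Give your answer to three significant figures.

After the internal gear (45/26): 39.7 × 1.7308 × 0.97 = 66.65 N·m
After the chain (60/15): 66.65 × 4 × 0.94 = 250.6 N·m

251 N·m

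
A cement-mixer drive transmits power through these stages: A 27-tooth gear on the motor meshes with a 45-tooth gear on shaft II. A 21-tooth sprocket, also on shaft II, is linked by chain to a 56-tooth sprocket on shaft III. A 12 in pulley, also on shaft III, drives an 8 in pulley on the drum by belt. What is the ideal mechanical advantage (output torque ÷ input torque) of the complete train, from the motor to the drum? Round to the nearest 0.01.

Each stage contributes driven/driver: gear mesh 45/27 = 1.6667, chain 56/21 = 2.6667, belt 8/12 = 0.66667.
Overall: 1.6667 × 2.6667 × 0.66667 = 2.963.

2.96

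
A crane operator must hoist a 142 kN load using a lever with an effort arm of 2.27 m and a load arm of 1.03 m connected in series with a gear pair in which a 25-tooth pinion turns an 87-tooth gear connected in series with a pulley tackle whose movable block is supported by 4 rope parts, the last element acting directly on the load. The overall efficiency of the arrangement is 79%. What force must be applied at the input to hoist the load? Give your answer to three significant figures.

5.86 kN

Lever MA = effort arm / load arm = 2.27/1.03 = 2.2039.
Gear pair MA = 87/25 = 3.48.
Block-and-tackle MA = number of supporting rope parts = 4.
Combined ideal MA = 2.2039 × 3.48 × 4 = 30.678.
Actual MA = 30.678 × 0.79 = 24.236.
Effort = load / actual MA = 142 / 24.236 = 5.8591 kN.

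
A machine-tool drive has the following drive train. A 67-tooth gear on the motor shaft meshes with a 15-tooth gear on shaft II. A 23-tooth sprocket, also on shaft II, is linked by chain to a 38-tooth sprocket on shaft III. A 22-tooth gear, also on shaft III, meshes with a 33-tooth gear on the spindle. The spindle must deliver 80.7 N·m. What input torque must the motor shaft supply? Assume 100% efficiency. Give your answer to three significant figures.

Overall ratio R = 0.22388 × 1.6522 × 1.5 = 0.55483.
Input torque = output torque / R = 80.7 / 0.55483 = 145.45 N·m.

145 N·m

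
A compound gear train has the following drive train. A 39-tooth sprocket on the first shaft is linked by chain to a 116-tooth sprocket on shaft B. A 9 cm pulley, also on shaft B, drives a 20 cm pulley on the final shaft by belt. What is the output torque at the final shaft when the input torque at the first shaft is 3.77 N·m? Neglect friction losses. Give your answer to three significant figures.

Chain: ratio = 116/39 = 2.9744; torque at shaft B = 3.77 × 2.9744 = 11.213 N·m.
Belt: ratio = 20/9 = 2.2222; torque at the final shaft = 11.213 × 2.2222 = 24.919 N·m.

24.9 N·m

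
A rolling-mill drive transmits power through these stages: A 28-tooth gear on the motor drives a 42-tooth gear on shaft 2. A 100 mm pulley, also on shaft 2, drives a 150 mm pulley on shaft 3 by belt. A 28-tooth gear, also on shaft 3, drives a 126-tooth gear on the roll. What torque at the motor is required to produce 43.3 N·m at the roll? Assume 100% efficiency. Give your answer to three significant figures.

Overall ratio R = 1.5 × 1.5 × 4.5 = 10.125.
Input torque = output torque / R = 43.3 / 10.125 = 4.2765 N·m.

4.28 N·m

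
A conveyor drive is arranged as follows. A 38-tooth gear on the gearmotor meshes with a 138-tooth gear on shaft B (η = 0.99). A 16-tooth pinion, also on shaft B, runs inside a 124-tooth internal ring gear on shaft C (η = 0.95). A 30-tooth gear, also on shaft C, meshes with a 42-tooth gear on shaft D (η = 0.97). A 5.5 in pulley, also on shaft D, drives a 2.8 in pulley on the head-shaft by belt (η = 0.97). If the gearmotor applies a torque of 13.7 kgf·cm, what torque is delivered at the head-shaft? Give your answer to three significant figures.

Gear mesh: ratio = 138/38 = 3.6316; torque at shaft B = 13.7 × 3.6316 × 0.99 = 49.255 kgf·cm.
Internal gear: ratio = 124/16 = 7.75; torque at shaft C = 49.255 × 7.75 × 0.95 = 362.64 kgf·cm.
Gear mesh: ratio = 42/30 = 1.4; torque at shaft D = 362.64 × 1.4 × 0.97 = 492.47 kgf·cm.
Belt: ratio = 2.8/5.5 = 0.50909; torque at the head-shaft = 492.47 × 0.50909 × 0.97 = 243.19 kgf·cm.

243 kgf·cm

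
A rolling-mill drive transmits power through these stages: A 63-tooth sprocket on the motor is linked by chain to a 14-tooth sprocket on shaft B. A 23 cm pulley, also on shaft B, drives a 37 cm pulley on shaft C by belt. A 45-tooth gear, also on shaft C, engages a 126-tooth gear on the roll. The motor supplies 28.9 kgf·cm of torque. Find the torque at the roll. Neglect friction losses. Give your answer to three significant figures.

28.9 kgf·cm

chain 14/63 = 0.22222 → τ = 28.9·0.22222 = 6.4222 kgf·cm
belt 37/23 = 1.6087 → τ = 6.4222·1.6087 = 10.331 kgf·cm
gear mesh 126/45 = 2.8 → τ = 10.331·2.8 = 28.928 kgf·cm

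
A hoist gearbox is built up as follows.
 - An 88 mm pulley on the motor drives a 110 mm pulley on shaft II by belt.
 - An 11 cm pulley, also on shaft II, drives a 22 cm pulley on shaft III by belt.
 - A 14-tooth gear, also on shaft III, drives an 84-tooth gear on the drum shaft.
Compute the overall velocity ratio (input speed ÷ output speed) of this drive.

15

Each stage contributes driven/driver: belt 110/88 = 1.25, belt 22/11 = 2, gear mesh 84/14 = 6.
Overall: 1.25 × 2 × 6 = 15.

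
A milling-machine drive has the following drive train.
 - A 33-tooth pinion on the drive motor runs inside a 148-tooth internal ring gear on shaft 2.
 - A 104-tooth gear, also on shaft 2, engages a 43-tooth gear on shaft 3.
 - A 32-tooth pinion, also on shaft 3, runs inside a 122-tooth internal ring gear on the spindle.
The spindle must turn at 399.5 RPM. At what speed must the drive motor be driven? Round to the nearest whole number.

Overall ratio R = 4.4848 × 0.41346 × 3.8125 = 7.0696.
Required input speed = output speed × R = 399.5 × 7.0696 = 2824.3 RPM.

2824 RPM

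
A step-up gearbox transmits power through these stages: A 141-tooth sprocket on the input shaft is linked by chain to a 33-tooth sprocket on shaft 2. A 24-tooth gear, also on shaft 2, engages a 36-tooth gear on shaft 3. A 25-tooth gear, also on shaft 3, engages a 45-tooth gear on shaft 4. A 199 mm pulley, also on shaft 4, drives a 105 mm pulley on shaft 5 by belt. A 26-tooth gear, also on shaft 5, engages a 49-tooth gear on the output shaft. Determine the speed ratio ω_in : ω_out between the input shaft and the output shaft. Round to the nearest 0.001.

0.628

Each stage contributes driven/driver: chain 33/141 = 0.23404, gear mesh 36/24 = 1.5, gear mesh 45/25 = 1.8, belt 105/199 = 0.52764, gear mesh 49/26 = 1.8846.
Overall: 0.23404 × 1.5 × 1.8 × 0.52764 × 1.8846 = 0.62837.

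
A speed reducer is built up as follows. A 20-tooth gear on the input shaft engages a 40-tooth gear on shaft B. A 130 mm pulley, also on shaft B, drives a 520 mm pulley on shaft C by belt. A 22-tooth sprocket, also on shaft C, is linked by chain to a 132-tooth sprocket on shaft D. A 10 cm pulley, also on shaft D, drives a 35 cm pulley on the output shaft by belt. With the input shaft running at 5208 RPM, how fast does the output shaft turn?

31 RPM

gear mesh 40/20 = 2 → 5208/2 = 2604 RPM
belt 520/130 = 4 → 2604/4 = 651 RPM
chain 132/22 = 6 → 651/6 = 108.5 RPM
belt 35/10 = 3.5 → 108.5/3.5 = 31 RPM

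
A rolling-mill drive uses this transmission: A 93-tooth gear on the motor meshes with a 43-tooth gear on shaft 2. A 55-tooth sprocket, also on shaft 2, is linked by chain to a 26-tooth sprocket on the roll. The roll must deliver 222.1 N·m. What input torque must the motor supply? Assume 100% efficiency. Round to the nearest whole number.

1016 N·m

Overall ratio R = 0.46237 × 0.47273 = 0.21857.
Input torque = output torque / R = 222.1 / 0.21857 = 1016.1 N·m.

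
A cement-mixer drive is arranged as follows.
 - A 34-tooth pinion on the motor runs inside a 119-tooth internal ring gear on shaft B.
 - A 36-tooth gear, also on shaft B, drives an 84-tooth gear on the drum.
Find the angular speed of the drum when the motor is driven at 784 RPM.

internal gear 119/34 = 3.5 → 784/3.5 = 224 RPM
gear mesh 84/36 = 2.3333 → 224/2.3333 = 96 RPM

96 RPM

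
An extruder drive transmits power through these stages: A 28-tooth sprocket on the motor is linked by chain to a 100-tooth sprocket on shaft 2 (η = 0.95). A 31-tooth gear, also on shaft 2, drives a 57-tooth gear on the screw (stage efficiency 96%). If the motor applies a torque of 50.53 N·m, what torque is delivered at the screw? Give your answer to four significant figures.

302.6 N·m

Chain: ratio = 100/28 = 3.5714; torque at shaft 2 = 50.53 × 3.5714 × 0.95 = 171.44 N·m.
Gear mesh: ratio = 57/31 = 1.8387; torque at the screw = 171.44 × 1.8387 × 0.96 = 302.62 N·m.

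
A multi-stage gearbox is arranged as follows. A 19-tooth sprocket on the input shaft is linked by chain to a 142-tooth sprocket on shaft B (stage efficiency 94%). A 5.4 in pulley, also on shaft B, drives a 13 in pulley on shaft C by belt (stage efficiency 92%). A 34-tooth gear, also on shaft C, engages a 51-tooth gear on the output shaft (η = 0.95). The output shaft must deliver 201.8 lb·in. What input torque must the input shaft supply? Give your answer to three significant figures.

9.10 lb·in

Overall ratio R = 7.4737 × 2.4074 × 1.5 = 26.988; overall efficiency η = 0.94 × 0.92 × 0.95 = 0.8216.
Input torque = output torque / (R × η) = 201.8 / (26.988 × 0.8216) = 9.1014 lb·in.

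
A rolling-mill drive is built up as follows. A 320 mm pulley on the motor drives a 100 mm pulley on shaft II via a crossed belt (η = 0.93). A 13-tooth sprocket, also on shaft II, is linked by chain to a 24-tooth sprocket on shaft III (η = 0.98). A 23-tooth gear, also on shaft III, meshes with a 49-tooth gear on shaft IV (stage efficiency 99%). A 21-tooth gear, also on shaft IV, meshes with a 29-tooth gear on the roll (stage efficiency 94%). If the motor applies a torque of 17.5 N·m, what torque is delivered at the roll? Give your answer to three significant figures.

25.2 N·m

After the belt (100/320): 17.5 × 0.3125 × 0.93 = 5.0859 N·m
After the chain (24/13): 5.0859 × 1.8462 × 0.98 = 9.2016 N·m
After the gear mesh (49/23): 9.2016 × 2.1304 × 0.99 = 19.407 N·m
After the gear mesh (29/21): 19.407 × 1.381 × 0.94 = 25.193 N·m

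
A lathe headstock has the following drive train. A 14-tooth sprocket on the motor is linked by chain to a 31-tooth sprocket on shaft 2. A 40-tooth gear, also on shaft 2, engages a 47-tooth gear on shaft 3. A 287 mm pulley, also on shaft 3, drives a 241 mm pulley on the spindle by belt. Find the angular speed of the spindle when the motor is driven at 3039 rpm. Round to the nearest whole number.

1391 rpm

Chain: ratio = 31/14 = 2.2143, so shaft 2 turns at 3039 / 2.2143 = 1372.5 rpm.
Gear mesh: ratio = 47/40 = 1.175, so shaft 3 turns at 1372.5 / 1.175 = 1168 rpm.
Belt: ratio = 241/287 = 0.83972, so the spindle turns at 1168 / 0.83972 = 1391 rpm.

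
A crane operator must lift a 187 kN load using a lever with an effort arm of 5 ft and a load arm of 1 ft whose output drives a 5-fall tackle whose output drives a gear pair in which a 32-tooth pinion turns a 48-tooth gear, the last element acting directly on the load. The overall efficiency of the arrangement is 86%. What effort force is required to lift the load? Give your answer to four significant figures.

Lever MA = effort arm / load arm = 5/1 = 5.
Block-and-tackle MA = number of supporting rope parts = 5.
Gear pair MA = 48/32 = 1.5.
Combined ideal MA = 5 × 5 × 1.5 = 37.5.
Actual MA = 37.5 × 0.86 = 32.25.
Effort = load / actual MA = 187 / 32.25 = 5.7984 kN.

5.798 kN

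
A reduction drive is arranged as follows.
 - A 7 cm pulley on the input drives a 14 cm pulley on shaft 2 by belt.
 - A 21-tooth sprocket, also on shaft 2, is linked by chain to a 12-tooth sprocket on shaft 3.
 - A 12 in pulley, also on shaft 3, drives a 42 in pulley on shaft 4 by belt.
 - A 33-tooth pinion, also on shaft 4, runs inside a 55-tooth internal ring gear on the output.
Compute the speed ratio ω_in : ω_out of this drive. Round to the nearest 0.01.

6.67

Each stage contributes driven/driver: belt 14/7 = 2, chain 12/21 = 0.57143, belt 42/12 = 3.5, internal gear 55/33 = 1.6667.
Overall: 2 × 0.57143 × 3.5 × 1.6667 = 6.6667.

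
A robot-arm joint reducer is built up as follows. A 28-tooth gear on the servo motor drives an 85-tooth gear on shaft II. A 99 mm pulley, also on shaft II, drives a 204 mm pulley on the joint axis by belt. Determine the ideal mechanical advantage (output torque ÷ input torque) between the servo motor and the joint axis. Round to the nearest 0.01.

6.26

Each stage contributes driven/driver: gear mesh 85/28 = 3.0357, belt 204/99 = 2.0606.
Overall: 3.0357 × 2.0606 = 6.2554.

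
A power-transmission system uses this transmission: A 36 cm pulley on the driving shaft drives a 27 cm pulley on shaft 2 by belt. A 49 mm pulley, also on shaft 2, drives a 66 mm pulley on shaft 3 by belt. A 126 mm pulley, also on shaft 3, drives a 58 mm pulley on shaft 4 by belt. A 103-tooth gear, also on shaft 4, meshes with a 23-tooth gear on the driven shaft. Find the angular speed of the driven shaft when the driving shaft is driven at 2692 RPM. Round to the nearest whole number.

the driving shaft → shaft 2 (belt, 27/36): 2692 ÷ 0.75 = 3589.3 RPM
shaft 2 → shaft 3 (belt, 66/49): 3589.3 ÷ 1.3469 = 2664.8 RPM
shaft 3 → shaft 4 (belt, 58/126): 2664.8 ÷ 0.46032 = 5789.1 RPM
shaft 4 → the driven shaft (gear mesh, 23/103): 5789.1 ÷ 0.2233 = 25925 RPM

25925 RPM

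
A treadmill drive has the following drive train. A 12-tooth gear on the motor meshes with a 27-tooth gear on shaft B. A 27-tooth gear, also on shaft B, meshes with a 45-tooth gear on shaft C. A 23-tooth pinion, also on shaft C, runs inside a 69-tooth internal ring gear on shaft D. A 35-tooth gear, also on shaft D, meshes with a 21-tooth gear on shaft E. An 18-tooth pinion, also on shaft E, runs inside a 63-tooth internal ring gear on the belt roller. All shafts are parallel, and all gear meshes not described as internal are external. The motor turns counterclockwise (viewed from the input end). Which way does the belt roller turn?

clockwise

the motor → shaft B: external mesh, 1 reversal → CW.
shaft B → shaft C: external mesh, 1 reversal → CCW.
shaft C → shaft D: internal mesh, same direction → CCW.
shaft D → shaft E: external mesh, 1 reversal → CW.
shaft E → the belt roller: internal mesh, same direction → CW.
3 reversals in total — an odd number — so the belt roller turns opposite to the motor.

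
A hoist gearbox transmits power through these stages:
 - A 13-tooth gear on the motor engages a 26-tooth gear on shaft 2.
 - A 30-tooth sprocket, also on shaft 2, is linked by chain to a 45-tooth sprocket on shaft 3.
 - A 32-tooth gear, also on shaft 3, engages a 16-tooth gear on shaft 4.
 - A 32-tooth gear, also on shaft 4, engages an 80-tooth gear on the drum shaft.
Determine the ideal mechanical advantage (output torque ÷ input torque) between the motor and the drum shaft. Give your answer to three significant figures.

3.75

Each stage contributes driven/driver: gear mesh 26/13 = 2, chain 45/30 = 1.5, gear mesh 16/32 = 0.5, gear mesh 80/32 = 2.5.
Overall: 2 × 1.5 × 0.5 × 2.5 = 3.75.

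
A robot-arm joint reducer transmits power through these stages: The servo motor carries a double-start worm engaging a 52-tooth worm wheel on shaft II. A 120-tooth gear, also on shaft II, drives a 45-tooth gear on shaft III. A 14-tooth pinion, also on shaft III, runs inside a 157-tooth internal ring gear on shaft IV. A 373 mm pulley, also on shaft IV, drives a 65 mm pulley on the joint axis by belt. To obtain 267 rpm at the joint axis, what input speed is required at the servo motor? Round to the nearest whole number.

5087 rpm

Overall ratio R = 26 × 0.375 × 11.214 × 0.17426 = 19.054.
Required input speed = output speed × R = 267 × 19.054 = 5087.4 rpm.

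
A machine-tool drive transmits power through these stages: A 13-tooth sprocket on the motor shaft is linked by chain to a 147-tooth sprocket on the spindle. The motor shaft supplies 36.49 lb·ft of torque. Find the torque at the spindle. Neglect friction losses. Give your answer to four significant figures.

After the chain (147/13): 36.49 × 11.308 = 412.62 lb·ft

412.6 lb·ft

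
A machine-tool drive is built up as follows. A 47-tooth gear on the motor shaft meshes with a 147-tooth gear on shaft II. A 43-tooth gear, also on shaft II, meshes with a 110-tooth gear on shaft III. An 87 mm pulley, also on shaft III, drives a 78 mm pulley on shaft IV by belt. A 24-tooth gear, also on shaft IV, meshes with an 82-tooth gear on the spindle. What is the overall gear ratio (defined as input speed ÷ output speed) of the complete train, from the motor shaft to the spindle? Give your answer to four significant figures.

Each stage contributes driven/driver: gear mesh 147/47 = 3.1277, gear mesh 110/43 = 2.5581, belt 78/87 = 0.89655, gear mesh 82/24 = 3.4167.
Overall: 3.1277 × 2.5581 × 0.89655 × 3.4167 = 24.509.

24.51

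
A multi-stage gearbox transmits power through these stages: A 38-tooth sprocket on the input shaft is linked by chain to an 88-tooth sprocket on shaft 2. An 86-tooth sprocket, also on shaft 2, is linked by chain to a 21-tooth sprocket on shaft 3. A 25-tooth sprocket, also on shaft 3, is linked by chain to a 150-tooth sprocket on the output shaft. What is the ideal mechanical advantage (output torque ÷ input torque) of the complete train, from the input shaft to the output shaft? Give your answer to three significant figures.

3.39

Each stage contributes driven/driver: chain 88/38 = 2.3158, chain 21/86 = 0.24419, chain 150/25 = 6.
Overall: 2.3158 × 0.24419 × 6 = 3.3929.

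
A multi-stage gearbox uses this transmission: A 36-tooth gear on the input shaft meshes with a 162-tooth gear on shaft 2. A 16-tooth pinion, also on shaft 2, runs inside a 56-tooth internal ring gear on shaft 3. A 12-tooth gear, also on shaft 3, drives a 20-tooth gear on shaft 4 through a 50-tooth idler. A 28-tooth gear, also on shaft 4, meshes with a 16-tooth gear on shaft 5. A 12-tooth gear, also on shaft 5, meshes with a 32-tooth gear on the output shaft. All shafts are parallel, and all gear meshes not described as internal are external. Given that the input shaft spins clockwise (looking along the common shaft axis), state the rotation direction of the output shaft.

the input shaft → shaft 2: external mesh, 1 reversal → CCW.
shaft 2 → shaft 3: internal mesh, same direction → CCW.
shaft 3 → shaft 4: driver → idler → driven is 2 external meshes, 2 reversals → CCW.
shaft 4 → shaft 5: external mesh, 1 reversal → CW.
shaft 5 → the output shaft: external mesh, 1 reversal → CCW.
5 reversals in total — an odd number — so the output shaft turns opposite to the input shaft.

counterclockwise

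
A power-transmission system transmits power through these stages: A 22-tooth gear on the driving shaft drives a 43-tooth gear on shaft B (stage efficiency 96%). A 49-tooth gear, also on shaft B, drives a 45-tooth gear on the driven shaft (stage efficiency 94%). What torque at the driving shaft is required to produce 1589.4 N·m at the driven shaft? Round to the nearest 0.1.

Overall ratio R = 1.9545 × 0.91837 = 1.795; overall efficiency η = 0.96 × 0.94 = 0.9024.
Input torque = output torque / (R × η) = 1589.4 / (1.795 × 0.9024) = 981.23 N·m.

981.2 N·m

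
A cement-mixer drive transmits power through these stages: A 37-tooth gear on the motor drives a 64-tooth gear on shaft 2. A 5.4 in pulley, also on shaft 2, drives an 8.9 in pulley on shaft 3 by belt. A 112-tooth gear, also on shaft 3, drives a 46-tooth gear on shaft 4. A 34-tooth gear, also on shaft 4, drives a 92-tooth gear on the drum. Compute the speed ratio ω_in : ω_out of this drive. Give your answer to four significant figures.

3.168

Each stage contributes driven/driver: gear mesh 64/37 = 1.7297, belt 8.9/5.4 = 1.6481, gear mesh 46/112 = 0.41071, gear mesh 92/34 = 2.7059.
Overall: 1.7297 × 1.6481 × 0.41071 × 2.7059 = 3.1683.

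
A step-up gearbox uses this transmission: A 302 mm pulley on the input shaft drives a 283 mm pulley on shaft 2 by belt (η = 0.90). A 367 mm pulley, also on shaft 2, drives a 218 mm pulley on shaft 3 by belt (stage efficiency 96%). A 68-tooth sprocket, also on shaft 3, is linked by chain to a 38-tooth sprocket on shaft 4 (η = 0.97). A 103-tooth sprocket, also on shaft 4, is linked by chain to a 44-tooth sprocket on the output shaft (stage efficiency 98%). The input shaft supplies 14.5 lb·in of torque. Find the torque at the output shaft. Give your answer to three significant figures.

belt 283/302 = 0.93709 → τ = 14.5·0.93709·0.90 = 12.229 lb·in
belt 218/367 = 0.59401 → τ = 12.229·0.59401·0.96 = 6.9735 lb·in
chain 38/68 = 0.55882 → τ = 6.9735·0.55882·0.97 = 3.7801 lb·in
chain 44/103 = 0.42718 → τ = 3.7801·0.42718·0.98 = 1.5825 lb·in

1.58 lb·in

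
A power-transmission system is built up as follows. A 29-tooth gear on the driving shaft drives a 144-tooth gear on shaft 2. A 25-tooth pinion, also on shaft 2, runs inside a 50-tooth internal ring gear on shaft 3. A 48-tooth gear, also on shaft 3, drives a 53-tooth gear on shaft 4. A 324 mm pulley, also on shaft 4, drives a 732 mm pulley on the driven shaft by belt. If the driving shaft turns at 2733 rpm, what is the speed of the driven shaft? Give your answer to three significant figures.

the driving shaft → shaft 2 (gear mesh, 144/29): 2733 ÷ 4.9655 = 550.4 rpm
shaft 2 → shaft 3 (internal gear, 50/25): 550.4 ÷ 2 = 275.2 rpm
shaft 3 → shaft 4 (gear mesh, 53/48): 275.2 ÷ 1.1042 = 249.24 rpm
shaft 4 → the driven shaft (belt, 732/324): 249.24 ÷ 2.2593 = 110.32 rpm

110 rpm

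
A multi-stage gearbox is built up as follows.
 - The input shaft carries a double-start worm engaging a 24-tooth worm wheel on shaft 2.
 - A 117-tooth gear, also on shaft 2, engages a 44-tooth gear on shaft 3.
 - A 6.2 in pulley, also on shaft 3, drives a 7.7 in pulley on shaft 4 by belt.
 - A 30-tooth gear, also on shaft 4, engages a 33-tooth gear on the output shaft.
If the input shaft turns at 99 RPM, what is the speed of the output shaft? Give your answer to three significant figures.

the input shaft → shaft 2 (worm, 24/2): 99 ÷ 12 = 8.25 RPM
shaft 2 → shaft 3 (gear mesh, 44/117): 8.25 ÷ 0.37607 = 21.938 RPM
shaft 3 → shaft 4 (belt, 7.7/6.2): 21.938 ÷ 1.2419 = 17.664 RPM
shaft 4 → the output shaft (gear mesh, 33/30): 17.664 ÷ 1.1 = 16.058 RPM

16.1 RPM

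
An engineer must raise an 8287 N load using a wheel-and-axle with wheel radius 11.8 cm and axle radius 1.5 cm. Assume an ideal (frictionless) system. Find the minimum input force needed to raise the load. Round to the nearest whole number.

1053 N

Wheel-and-axle MA = R/r = 11.8/1.5 = 7.8667.
Effort = load / MA = 8287 / 7.8667 = 1053.4 N.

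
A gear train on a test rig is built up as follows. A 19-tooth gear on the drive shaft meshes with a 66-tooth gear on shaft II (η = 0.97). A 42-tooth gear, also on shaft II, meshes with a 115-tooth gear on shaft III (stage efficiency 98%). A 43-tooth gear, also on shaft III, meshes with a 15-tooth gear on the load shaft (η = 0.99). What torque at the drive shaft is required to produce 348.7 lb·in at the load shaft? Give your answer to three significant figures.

112 lb·in

Overall ratio R = 3.4737 × 2.7381 × 0.34884 = 3.3179; overall efficiency η = 0.97 × 0.98 × 0.99 = 0.9411.
Input torque = output torque / (R × η) = 348.7 / (3.3179 × 0.9411) = 111.68 lb·in.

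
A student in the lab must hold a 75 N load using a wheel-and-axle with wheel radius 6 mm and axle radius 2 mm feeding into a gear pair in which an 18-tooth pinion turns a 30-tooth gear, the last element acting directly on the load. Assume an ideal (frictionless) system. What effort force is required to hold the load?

Wheel-and-axle MA = R/r = 6/2 = 3.
Gear pair MA = 30/18 = 1.6667.
Combined ideal MA = 3 × 1.6667 = 5.
Effort = load / MA = 75 / 5 = 15 N.

15 N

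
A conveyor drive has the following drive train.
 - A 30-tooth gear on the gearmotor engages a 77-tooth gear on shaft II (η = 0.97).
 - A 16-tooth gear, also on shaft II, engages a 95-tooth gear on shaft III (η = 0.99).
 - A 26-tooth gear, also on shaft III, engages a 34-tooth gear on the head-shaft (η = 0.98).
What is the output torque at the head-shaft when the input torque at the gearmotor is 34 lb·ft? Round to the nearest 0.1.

637.7 lb·ft

gear mesh 77/30 = 2.5667 → τ = 34·2.5667·0.97 = 84.649 lb·ft
gear mesh 95/16 = 5.9375 → τ = 84.649·5.9375·0.99 = 497.58 lb·ft
gear mesh 34/26 = 1.3077 → τ = 497.58·1.3077·0.98 = 637.66 lb·ft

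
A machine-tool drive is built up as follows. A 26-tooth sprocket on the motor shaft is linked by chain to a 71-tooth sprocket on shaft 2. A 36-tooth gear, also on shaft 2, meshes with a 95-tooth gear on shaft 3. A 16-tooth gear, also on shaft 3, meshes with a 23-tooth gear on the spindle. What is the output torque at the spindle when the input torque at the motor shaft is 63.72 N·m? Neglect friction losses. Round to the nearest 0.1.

660.1 N·m

chain 71/26 = 2.7308 → τ = 63.72·2.7308 = 174 N·m
gear mesh 95/36 = 2.6389 → τ = 174·2.6389 = 459.18 N·m
gear mesh 23/16 = 1.4375 → τ = 459.18·1.4375 = 660.07 N·m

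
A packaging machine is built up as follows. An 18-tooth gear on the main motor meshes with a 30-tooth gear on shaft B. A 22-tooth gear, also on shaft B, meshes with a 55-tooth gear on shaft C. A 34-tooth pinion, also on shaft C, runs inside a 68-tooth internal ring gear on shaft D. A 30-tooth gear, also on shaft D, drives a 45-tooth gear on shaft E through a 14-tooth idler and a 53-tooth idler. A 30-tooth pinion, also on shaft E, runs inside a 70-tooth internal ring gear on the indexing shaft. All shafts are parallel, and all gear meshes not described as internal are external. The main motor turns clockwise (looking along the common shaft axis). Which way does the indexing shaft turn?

the main motor → shaft B: external mesh, 1 reversal → CCW.
shaft B → shaft C: external mesh, 1 reversal → CW.
shaft C → shaft D: internal mesh, same direction → CW.
shaft D → shaft E: driver → idler → idler → driven is 3 external meshes, 3 reversals → CCW.
shaft E → the indexing shaft: internal mesh, same direction → CCW.
5 reversals in total — an odd number — so the indexing shaft turns opposite to the main motor.

counterclockwise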